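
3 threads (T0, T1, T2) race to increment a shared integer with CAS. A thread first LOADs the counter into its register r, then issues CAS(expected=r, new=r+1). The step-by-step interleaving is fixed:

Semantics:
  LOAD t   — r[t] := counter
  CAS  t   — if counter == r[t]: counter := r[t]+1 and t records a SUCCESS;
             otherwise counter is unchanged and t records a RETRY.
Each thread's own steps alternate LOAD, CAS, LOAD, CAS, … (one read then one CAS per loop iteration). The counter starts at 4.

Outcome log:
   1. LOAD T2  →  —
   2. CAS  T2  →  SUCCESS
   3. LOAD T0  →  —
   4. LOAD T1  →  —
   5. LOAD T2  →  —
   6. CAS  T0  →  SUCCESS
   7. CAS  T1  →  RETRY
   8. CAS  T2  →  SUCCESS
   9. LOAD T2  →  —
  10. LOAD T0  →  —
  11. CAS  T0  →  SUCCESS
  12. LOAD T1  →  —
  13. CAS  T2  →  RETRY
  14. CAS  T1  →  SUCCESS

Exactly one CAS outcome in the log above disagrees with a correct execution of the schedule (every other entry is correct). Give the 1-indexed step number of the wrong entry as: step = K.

Correct run:
step 1: T2 LOAD ⇒ load; ctr=4 reg=4
step 2: T2 CAS ⇒ ok; ctr=5 reg=4
step 3: T0 LOAD ⇒ load; ctr=5 reg=5
step 4: T1 LOAD ⇒ load; ctr=5 reg=5
step 5: T2 LOAD ⇒ load; ctr=5 reg=5
step 6: T0 CAS ⇒ ok; ctr=6 reg=5
step 7: T1 CAS ⇒ retry; ctr=6 reg=5
step 8: T2 CAS ⇒ retry; ctr=6 reg=5
step 9: T2 LOAD ⇒ load; ctr=6 reg=6
step 10: T0 LOAD ⇒ load; ctr=6 reg=6
step 11: T0 CAS ⇒ ok; ctr=7 reg=6
step 12: T1 LOAD ⇒ load; ctr=7 reg=7
step 13: T2 CAS ⇒ retry; ctr=7 reg=6
step 14: T1 CAS ⇒ ok; ctr=8 reg=7
Mismatch at 8.

step = 8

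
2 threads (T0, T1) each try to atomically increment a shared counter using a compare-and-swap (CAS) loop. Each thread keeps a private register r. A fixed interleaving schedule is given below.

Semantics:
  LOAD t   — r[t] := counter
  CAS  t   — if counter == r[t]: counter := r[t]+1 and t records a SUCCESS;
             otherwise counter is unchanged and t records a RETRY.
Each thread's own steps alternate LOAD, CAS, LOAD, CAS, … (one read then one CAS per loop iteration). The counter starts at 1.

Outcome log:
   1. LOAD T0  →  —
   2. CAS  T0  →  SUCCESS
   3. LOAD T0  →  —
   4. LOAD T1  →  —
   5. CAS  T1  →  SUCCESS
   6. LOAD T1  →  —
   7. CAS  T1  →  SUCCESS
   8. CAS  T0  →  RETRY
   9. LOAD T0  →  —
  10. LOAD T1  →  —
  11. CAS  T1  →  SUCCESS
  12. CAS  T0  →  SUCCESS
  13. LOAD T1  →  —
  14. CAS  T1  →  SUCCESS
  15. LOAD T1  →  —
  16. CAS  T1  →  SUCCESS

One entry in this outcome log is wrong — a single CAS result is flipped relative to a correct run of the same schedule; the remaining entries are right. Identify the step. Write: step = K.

step = 12

Correct run:
1. LOAD T0 → mem=1 r[T0]=1 [LOAD]
2. CAS T0 → mem=2 r[T0]=1 [OK]
3. LOAD T0 → mem=2 r[T0]=2 [LOAD]
4. LOAD T1 → mem=2 r[T1]=2 [LOAD]
5. CAS T1 → mem=3 r[T1]=2 [OK]
6. LOAD T1 → mem=3 r[T1]=3 [LOAD]
7. CAS T1 → mem=4 r[T1]=3 [OK]
8. CAS T0 → mem=4 r[T0]=2 [RETRY]
9. LOAD T0 → mem=4 r[T0]=4 [LOAD]
10. LOAD T1 → mem=4 r[T1]=4 [LOAD]
11. CAS T1 → mem=5 r[T1]=4 [OK]
12. CAS T0 → mem=5 r[T0]=4 [RETRY]
13. LOAD T1 → mem=5 r[T1]=5 [LOAD]
14. CAS T1 → mem=6 r[T1]=5 [OK]
15. LOAD T1 → mem=6 r[T1]=6 [LOAD]
16. CAS T1 → mem=7 r[T1]=6 [OK]
Flip is step 12.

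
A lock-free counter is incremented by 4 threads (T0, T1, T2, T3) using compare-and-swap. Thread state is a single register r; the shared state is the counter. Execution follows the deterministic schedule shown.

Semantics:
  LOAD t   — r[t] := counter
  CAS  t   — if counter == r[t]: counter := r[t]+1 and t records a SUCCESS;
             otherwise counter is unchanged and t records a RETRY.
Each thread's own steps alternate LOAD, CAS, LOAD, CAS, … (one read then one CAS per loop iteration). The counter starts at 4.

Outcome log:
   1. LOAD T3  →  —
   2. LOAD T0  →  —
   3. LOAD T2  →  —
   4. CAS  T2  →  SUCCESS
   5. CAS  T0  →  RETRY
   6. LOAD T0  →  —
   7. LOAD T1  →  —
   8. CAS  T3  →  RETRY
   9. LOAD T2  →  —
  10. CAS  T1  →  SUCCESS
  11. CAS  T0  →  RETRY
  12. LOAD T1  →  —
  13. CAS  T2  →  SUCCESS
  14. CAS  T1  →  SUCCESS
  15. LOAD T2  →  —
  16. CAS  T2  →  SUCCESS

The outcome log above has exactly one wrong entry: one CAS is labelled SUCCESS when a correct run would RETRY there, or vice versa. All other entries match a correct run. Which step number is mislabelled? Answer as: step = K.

step = 13

Re-executing:
   1) LOAD T3:  M=4  r_T3=4
   2) LOAD T0:  M=4  r_T0=4
   3) LOAD T2:  M=4  r_T2=4
   4) CAS  T2:  M=5  r_T2=4 ✓
   5) CAS  T0:  M=5  r_T0=4 ✗
   6) LOAD T0:  M=5  r_T0=5
   7) LOAD T1:  M=5  r_T1=5
   8) CAS  T3:  M=5  r_T3=4 ✗
   9) LOAD T2:  M=5  r_T2=5
  10) CAS  T1:  M=6  r_T1=5 ✓
  11) CAS  T0:  M=6  r_T0=5 ✗
  12) LOAD T1:  M=6  r_T1=6
  13) CAS  T2:  M=6  r_T2=5 ✗
  14) CAS  T1:  M=7  r_T1=6 ✓
  15) LOAD T2:  M=7  r_T2=7
  16) CAS  T2:  M=8  r_T2=7 ✓
Log disagrees first at step 13.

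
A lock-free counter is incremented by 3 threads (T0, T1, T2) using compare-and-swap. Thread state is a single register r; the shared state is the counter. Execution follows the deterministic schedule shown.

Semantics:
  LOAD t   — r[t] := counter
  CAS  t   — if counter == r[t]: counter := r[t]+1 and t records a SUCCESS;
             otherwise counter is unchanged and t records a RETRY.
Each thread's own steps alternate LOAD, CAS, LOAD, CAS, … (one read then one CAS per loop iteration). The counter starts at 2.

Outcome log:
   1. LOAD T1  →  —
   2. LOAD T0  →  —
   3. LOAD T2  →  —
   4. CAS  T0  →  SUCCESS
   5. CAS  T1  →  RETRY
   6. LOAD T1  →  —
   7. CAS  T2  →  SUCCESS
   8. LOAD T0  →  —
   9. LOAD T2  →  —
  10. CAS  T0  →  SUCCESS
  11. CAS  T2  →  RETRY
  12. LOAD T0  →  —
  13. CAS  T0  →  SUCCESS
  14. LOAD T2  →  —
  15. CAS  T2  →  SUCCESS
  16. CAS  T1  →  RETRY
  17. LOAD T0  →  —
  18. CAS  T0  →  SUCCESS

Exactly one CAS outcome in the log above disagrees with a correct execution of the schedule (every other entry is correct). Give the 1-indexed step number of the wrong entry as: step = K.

step = 7

Reference trace:
1. LOAD T1 → mem=2 r[T1]=2 [LOAD]
2. LOAD T0 → mem=2 r[T0]=2 [LOAD]
3. LOAD T2 → mem=2 r[T2]=2 [LOAD]
4. CAS T0 → mem=3 r[T0]=2 [OK]
5. CAS T1 → mem=3 r[T1]=2 [RETRY]
6. LOAD T1 → mem=3 r[T1]=3 [LOAD]
7. CAS T2 → mem=3 r[T2]=2 [RETRY]
8. LOAD T0 → mem=3 r[T0]=3 [LOAD]
9. LOAD T2 → mem=3 r[T2]=3 [LOAD]
10. CAS T0 → mem=4 r[T0]=3 [OK]
11. CAS T2 → mem=4 r[T2]=3 [RETRY]
12. LOAD T0 → mem=4 r[T0]=4 [LOAD]
13. CAS T0 → mem=5 r[T0]=4 [OK]
14. LOAD T2 → mem=5 r[T2]=5 [LOAD]
15. CAS T2 → mem=6 r[T2]=5 [OK]
16. CAS T1 → mem=6 r[T1]=3 [RETRY]
17. LOAD T0 → mem=6 r[T0]=6 [LOAD]
18. CAS T0 → mem=7 r[T0]=6 [OK]
Mismatch at 7.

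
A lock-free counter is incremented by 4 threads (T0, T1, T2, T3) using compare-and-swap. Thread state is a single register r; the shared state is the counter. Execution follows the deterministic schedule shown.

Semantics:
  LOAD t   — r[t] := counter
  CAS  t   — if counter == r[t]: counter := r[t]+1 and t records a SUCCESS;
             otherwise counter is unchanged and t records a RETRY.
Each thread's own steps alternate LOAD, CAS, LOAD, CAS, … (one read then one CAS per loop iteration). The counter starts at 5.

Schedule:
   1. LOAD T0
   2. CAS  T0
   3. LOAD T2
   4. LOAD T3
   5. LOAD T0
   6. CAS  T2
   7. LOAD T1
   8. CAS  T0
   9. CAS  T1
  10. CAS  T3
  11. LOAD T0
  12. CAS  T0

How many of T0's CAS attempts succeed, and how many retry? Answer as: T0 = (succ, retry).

T0 = (2, 1)

1. LOAD T0 → mem=5 r[T0]=5 [LOAD]
2. CAS T0 → mem=6 r[T0]=5 [OK]
3. LOAD T2 → mem=6 r[T2]=6 [LOAD]
4. LOAD T3 → mem=6 r[T3]=6 [LOAD]
5. LOAD T0 → mem=6 r[T0]=6 [LOAD]
6. CAS T2 → mem=7 r[T2]=6 [OK]
7. LOAD T1 → mem=7 r[T1]=7 [LOAD]
8. CAS T0 → mem=7 r[T0]=6 [RETRY]
9. CAS T1 → mem=8 r[T1]=7 [OK]
10. CAS T3 → mem=8 r[T3]=6 [RETRY]
11. LOAD T0 → mem=8 r[T0]=8 [LOAD]
12. CAS T0 → mem=9 r[T0]=8 [OK]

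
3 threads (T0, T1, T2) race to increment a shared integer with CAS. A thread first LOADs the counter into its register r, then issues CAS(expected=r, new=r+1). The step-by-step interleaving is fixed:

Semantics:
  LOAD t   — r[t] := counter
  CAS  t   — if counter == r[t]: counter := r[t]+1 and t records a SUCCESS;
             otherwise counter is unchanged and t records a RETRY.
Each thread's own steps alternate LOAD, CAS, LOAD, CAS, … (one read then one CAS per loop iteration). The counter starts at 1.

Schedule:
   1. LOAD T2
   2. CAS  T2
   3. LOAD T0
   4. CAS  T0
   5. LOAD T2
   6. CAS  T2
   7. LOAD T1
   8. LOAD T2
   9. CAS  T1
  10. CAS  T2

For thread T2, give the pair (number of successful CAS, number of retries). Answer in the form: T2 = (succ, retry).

#1 T2 reads 1
#2 T2 CAS(1→2) writes; counter now 2
#3 T0 reads 2
#4 T0 CAS(2→3) writes; counter now 3
#5 T2 reads 3
#6 T2 CAS(3→4) writes; counter now 4
#7 T1 reads 4
#8 T2 reads 4
#9 T1 CAS(4→5) writes; counter now 5
#10 T2 CAS(4→5) fails; counter now 5

T2 = (2, 1)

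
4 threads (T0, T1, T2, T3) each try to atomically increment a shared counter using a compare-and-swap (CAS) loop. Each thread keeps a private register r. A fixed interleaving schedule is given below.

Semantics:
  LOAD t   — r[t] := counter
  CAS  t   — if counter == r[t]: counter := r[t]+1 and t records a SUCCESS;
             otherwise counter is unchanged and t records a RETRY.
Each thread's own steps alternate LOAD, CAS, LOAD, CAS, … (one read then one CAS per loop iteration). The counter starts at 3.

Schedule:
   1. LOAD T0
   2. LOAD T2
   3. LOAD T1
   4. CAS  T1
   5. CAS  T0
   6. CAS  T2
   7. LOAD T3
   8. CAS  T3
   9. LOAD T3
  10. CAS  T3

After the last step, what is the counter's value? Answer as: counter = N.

counter = 6

#1 T0 reads 3
#2 T2 reads 3
#3 T1 reads 3
#4 T1 CAS(3→4) writes; counter now 4
#5 T0 CAS(3→4) fails; counter now 4
#6 T2 CAS(3→4) fails; counter now 4
#7 T3 reads 4
#8 T3 CAS(4→5) writes; counter now 5
#9 T3 reads 5
#10 T3 CAS(5→6) writes; counter now 6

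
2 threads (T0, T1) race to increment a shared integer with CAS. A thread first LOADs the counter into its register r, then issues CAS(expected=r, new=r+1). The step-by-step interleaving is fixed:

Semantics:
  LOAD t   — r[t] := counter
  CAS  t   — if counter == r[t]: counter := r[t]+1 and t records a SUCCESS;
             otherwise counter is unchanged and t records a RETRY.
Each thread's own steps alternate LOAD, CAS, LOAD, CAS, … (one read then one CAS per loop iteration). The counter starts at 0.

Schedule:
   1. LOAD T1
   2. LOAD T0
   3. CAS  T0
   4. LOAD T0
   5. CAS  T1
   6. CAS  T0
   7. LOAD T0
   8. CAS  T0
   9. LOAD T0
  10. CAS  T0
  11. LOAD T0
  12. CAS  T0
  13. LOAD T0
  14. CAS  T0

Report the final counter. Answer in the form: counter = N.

counter = 6

T1 LOAD — after: cnt=0, r=0 — load
T0 LOAD — after: cnt=0, r=0 — load
T0 CAS — after: cnt=1, r=0 — ok
T0 LOAD — after: cnt=1, r=1 — load
T1 CAS — after: cnt=1, r=0 — retry
T0 CAS — after: cnt=2, r=1 — ok
T0 LOAD — after: cnt=2, r=2 — load
T0 CAS — after: cnt=3, r=2 — ok
T0 LOAD — after: cnt=3, r=3 — load
T0 CAS — after: cnt=4, r=3 — ok
T0 LOAD — after: cnt=4, r=4 — load
T0 CAS — after: cnt=5, r=4 — ok
T0 LOAD — after: cnt=5, r=5 — load
T0 CAS — after: cnt=6, r=5 — ok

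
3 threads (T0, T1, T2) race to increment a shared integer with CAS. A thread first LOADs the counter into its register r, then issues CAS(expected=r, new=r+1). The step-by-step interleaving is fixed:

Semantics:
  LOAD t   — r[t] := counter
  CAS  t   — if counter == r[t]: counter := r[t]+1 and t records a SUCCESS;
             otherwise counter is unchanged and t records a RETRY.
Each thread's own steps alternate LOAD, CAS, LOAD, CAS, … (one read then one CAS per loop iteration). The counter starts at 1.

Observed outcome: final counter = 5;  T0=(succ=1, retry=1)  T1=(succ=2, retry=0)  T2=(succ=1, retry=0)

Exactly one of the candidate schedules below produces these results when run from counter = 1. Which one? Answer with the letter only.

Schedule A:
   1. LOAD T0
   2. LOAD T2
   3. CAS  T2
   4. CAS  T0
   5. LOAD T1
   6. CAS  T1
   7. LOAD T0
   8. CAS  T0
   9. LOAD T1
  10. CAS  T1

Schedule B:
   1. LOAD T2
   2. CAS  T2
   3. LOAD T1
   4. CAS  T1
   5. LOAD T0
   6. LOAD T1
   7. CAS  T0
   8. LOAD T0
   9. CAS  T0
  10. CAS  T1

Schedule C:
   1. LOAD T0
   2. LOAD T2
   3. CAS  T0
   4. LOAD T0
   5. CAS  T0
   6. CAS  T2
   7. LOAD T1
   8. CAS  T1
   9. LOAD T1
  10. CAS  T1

Run A:
1. LOAD T0 → mem=1 r[T0]=1 [LOAD]
2. LOAD T2 → mem=1 r[T2]=1 [LOAD]
3. CAS T2 → mem=2 r[T2]=1 [OK]
4. CAS T0 → mem=2 r[T0]=1 [RETRY]
5. LOAD T1 → mem=2 r[T1]=2 [LOAD]
6. CAS T1 → mem=3 r[T1]=2 [OK]
7. LOAD T0 → mem=3 r[T0]=3 [LOAD]
8. CAS T0 → mem=4 r[T0]=3 [OK]
9. LOAD T1 → mem=4 r[T1]=4 [LOAD]
10. CAS T1 → mem=5 r[T1]=4 [OK]

A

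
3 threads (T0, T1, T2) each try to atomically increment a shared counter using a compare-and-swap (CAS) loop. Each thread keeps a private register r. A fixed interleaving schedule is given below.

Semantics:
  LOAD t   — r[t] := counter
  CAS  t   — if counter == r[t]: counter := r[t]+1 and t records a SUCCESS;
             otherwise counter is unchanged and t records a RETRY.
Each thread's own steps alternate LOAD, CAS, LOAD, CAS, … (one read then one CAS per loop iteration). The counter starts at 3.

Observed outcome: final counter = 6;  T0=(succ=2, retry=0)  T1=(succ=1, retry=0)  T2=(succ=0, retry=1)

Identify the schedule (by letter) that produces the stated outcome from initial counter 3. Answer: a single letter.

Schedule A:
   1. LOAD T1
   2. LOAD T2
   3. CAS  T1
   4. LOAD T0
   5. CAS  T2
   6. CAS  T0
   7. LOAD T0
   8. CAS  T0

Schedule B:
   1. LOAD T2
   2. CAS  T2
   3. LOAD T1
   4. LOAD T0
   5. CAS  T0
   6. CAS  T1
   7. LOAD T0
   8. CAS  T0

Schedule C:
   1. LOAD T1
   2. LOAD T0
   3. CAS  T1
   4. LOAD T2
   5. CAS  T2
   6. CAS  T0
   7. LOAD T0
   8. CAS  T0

Simulating candidate A:
   1) LOAD T1:  M=3  r_T1=3
   2) LOAD T2:  M=3  r_T2=3
   3) CAS  T1:  M=4  r_T1=3 ✓
   4) LOAD T0:  M=4  r_T0=4
   5) CAS  T2:  M=4  r_T2=3 ✗
   6) CAS  T0:  M=5  r_T0=4 ✓
   7) LOAD T0:  M=5  r_T0=5
   8) CAS  T0:  M=6  r_T0=5 ✓

A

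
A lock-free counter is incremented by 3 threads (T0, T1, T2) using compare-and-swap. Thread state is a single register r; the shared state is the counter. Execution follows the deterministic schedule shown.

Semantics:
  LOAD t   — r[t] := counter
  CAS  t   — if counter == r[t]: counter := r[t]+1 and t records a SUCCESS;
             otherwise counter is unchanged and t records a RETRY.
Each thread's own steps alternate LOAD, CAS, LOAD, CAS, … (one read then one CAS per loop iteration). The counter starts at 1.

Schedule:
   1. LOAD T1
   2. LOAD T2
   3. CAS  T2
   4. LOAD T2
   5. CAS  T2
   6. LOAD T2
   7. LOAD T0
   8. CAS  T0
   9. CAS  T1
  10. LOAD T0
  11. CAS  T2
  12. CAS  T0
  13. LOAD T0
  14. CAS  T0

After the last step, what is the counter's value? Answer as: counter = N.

[1] T1.load  rd  (counter 1, T1.r 1)
[2] T2.load  rd  (counter 1, T2.r 1)
[3] T2.cas  hit  (counter 2, T2.r 1)
[4] T2.load  rd  (counter 2, T2.r 2)
[5] T2.cas  hit  (counter 3, T2.r 2)
[6] T2.load  rd  (counter 3, T2.r 3)
[7] T0.load  rd  (counter 3, T0.r 3)
[8] T0.cas  hit  (counter 4, T0.r 3)
[9] T1.cas  miss  (counter 4, T1.r 1)
[10] T0.load  rd  (counter 4, T0.r 4)
[11] T2.cas  miss  (counter 4, T2.r 3)
[12] T0.cas  hit  (counter 5, T0.r 4)
[13] T0.load  rd  (counter 5, T0.r 5)
[14] T0.cas  hit  (counter 6, T0.r 5)

counter = 6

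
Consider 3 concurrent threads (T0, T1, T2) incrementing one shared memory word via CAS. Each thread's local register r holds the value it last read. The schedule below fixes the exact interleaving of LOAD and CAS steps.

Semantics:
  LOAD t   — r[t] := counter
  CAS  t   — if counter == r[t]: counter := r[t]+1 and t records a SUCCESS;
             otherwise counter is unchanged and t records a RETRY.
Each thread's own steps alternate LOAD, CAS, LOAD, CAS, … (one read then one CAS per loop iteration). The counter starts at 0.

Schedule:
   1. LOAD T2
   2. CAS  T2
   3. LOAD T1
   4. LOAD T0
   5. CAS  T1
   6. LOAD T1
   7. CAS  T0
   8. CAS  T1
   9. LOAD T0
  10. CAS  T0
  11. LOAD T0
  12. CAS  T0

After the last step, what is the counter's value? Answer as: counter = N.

counter = 5

#1 T2 reads 0
#2 T2 CAS(0→1) writes; counter now 1
#3 T1 reads 1
#4 T0 reads 1
#5 T1 CAS(1→2) writes; counter now 2
#6 T1 reads 2
#7 T0 CAS(1→2) fails; counter now 2
#8 T1 CAS(2→3) writes; counter now 3
#9 T0 reads 3
#10 T0 CAS(3→4) writes; counter now 4
#11 T0 reads 4
#12 T0 CAS(4→5) writes; counter now 5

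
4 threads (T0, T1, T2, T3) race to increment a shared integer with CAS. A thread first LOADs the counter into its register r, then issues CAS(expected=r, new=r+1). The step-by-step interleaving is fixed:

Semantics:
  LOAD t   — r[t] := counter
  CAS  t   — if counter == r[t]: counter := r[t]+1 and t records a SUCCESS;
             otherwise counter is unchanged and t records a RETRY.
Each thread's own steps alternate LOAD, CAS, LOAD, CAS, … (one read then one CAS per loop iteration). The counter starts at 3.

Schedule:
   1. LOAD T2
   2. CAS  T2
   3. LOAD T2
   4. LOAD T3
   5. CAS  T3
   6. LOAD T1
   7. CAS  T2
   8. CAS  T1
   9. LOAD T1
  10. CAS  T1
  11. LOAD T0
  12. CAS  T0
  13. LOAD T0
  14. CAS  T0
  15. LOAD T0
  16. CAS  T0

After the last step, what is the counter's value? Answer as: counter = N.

   1) LOAD T2:  M=3  r_T2=3
   2) CAS  T2:  M=4  r_T2=3 ✓
   3) LOAD T2:  M=4  r_T2=4
   4) LOAD T3:  M=4  r_T3=4
   5) CAS  T3:  M=5  r_T3=4 ✓
   6) LOAD T1:  M=5  r_T1=5
   7) CAS  T2:  M=5  r_T2=4 ✗
   8) CAS  T1:  M=6  r_T1=5 ✓
   9) LOAD T1:  M=6  r_T1=6
  10) CAS  T1:  M=7  r_T1=6 ✓
  11) LOAD T0:  M=7  r_T0=7
  12) CAS  T0:  M=8  r_T0=7 ✓
  13) LOAD T0:  M=8  r_T0=8
  14) CAS  T0:  M=9  r_T0=8 ✓
  15) LOAD T0:  M=9  r_T0=9
  16) CAS  T0:  M=10  r_T0=9 ✓

counter = 10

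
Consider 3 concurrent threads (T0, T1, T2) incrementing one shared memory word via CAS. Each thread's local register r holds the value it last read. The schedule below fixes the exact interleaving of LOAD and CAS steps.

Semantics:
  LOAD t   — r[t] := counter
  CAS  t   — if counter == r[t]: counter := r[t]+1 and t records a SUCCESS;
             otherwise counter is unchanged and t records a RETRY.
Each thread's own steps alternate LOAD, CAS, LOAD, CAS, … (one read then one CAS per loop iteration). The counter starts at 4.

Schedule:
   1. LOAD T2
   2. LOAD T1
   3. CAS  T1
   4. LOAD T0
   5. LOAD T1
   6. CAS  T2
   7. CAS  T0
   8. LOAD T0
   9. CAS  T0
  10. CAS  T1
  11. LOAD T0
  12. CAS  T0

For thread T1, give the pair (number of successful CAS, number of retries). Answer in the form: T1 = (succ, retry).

[1] T2.load  rd  (counter 4, T2.r 4)
[2] T1.load  rd  (counter 4, T1.r 4)
[3] T1.cas  hit  (counter 5, T1.r 4)
[4] T0.load  rd  (counter 5, T0.r 5)
[5] T1.load  rd  (counter 5, T1.r 5)
[6] T2.cas  miss  (counter 5, T2.r 4)
[7] T0.cas  hit  (counter 6, T0.r 5)
[8] T0.load  rd  (counter 6, T0.r 6)
[9] T0.cas  hit  (counter 7, T0.r 6)
[10] T1.cas  miss  (counter 7, T1.r 5)
[11] T0.load  rd  (counter 7, T0.r 7)
[12] T0.cas  hit  (counter 8, T0.r 7)

T1 = (1, 1)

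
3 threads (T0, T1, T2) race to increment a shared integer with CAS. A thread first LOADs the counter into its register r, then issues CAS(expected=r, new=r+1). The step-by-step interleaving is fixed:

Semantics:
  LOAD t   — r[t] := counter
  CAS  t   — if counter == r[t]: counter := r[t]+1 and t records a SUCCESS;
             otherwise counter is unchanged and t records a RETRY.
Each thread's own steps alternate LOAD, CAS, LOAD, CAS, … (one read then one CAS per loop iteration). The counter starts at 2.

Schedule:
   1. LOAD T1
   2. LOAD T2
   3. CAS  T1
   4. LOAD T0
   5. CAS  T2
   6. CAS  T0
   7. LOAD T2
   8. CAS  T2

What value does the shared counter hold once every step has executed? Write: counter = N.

step 1: T1 LOAD ⇒ load; ctr=2 reg=2
step 2: T2 LOAD ⇒ load; ctr=2 reg=2
step 3: T1 CAS ⇒ ok; ctr=3 reg=2
step 4: T0 LOAD ⇒ load; ctr=3 reg=3
step 5: T2 CAS ⇒ retry; ctr=3 reg=2
step 6: T0 CAS ⇒ ok; ctr=4 reg=3
step 7: T2 LOAD ⇒ load; ctr=4 reg=4
step 8: T2 CAS ⇒ ok; ctr=5 reg=4

counter = 5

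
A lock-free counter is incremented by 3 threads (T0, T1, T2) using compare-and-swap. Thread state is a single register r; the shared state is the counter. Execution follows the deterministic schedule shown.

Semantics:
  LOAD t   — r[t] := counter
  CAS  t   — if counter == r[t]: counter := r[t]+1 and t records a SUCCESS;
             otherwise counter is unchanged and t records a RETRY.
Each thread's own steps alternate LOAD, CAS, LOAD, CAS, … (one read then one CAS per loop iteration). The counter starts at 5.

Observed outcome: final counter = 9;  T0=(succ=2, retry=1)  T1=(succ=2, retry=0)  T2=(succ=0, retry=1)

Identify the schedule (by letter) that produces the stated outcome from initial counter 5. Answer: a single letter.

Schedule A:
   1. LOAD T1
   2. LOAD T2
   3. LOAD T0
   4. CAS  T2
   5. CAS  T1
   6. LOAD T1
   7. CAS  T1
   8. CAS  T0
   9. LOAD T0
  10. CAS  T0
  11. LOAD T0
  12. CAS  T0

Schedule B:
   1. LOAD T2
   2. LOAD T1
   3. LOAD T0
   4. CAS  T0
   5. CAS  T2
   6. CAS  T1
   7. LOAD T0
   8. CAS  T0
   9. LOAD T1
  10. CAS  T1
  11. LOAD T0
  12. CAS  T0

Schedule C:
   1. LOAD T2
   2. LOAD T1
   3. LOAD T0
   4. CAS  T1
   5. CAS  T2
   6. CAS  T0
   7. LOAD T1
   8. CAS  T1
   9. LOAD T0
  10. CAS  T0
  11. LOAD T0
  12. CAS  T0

Simulating candidate C:
[1] T2.load  rd  (counter 5, T2.r 5)
[2] T1.load  rd  (counter 5, T1.r 5)
[3] T0.load  rd  (counter 5, T0.r 5)
[4] T1.cas  hit  (counter 6, T1.r 5)
[5] T2.cas  miss  (counter 6, T2.r 5)
[6] T0.cas  miss  (counter 6, T0.r 5)
[7] T1.load  rd  (counter 6, T1.r 6)
[8] T1.cas  hit  (counter 7, T1.r 6)
[9] T0.load  rd  (counter 7, T0.r 7)
[10] T0.cas  hit  (counter 8, T0.r 7)
[11] T0.load  rd  (counter 8, T0.r 8)
[12] T0.cas  hit  (counter 9, T0.r 8)

C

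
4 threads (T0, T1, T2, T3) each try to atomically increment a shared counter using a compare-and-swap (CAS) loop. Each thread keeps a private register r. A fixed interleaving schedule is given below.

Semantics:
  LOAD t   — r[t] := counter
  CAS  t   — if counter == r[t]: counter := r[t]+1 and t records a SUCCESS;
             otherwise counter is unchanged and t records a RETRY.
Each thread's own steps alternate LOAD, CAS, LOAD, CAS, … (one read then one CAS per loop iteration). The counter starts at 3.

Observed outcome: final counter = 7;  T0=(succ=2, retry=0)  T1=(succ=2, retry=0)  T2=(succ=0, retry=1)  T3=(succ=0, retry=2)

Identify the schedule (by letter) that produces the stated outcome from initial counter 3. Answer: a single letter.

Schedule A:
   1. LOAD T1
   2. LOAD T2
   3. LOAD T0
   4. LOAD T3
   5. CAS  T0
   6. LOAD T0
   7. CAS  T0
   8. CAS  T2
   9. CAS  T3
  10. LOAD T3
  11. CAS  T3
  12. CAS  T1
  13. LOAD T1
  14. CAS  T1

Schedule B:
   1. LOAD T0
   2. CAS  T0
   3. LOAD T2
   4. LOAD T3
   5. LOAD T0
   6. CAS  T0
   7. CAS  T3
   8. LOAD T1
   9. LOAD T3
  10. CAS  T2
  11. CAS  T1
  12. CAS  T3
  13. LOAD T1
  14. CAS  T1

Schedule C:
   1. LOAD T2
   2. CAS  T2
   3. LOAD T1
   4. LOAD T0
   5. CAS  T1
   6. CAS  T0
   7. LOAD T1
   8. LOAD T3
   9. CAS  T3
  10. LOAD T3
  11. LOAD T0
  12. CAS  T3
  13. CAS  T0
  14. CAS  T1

Run B:
   1) LOAD T0:  M=3  r_T0=3
   2) CAS  T0:  M=4  r_T0=3 ✓
   3) LOAD T2:  M=4  r_T2=4
   4) LOAD T3:  M=4  r_T3=4
   5) LOAD T0:  M=4  r_T0=4
   6) CAS  T0:  M=5  r_T0=4 ✓
   7) CAS  T3:  M=5  r_T3=4 ✗
   8) LOAD T1:  M=5  r_T1=5
   9) LOAD T3:  M=5  r_T3=5
  10) CAS  T2:  M=5  r_T2=4 ✗
  11) CAS  T1:  M=6  r_T1=5 ✓
  12) CAS  T3:  M=6  r_T3=5 ✗
  13) LOAD T1:  M=6  r_T1=6
  14) CAS  T1:  M=7  r_T1=6 ✓

B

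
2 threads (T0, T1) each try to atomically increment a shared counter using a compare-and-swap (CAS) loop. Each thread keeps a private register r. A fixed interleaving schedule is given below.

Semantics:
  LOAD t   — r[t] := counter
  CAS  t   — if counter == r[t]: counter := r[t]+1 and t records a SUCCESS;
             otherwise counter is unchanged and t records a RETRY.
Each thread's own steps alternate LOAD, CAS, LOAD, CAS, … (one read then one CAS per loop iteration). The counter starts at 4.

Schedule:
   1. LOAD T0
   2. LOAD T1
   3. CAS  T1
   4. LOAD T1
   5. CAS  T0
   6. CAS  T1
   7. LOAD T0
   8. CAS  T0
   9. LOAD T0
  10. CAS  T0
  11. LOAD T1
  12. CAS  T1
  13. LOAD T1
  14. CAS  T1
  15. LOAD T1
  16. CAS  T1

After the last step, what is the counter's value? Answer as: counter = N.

#1 T0 reads 4
#2 T1 reads 4
#3 T1 CAS(4→5) writes; counter now 5
#4 T1 reads 5
#5 T0 CAS(4→5) fails; counter now 5
#6 T1 CAS(5→6) writes; counter now 6
#7 T0 reads 6
#8 T0 CAS(6→7) writes; counter now 7
#9 T0 reads 7
#10 T0 CAS(7→8) writes; counter now 8
#11 T1 reads 8
#12 T1 CAS(8→9) writes; counter now 9
#13 T1 reads 9
#14 T1 CAS(9→10) writes; counter now 10
#15 T1 reads 10
#16 T1 CAS(10→11) writes; counter now 11

counter = 11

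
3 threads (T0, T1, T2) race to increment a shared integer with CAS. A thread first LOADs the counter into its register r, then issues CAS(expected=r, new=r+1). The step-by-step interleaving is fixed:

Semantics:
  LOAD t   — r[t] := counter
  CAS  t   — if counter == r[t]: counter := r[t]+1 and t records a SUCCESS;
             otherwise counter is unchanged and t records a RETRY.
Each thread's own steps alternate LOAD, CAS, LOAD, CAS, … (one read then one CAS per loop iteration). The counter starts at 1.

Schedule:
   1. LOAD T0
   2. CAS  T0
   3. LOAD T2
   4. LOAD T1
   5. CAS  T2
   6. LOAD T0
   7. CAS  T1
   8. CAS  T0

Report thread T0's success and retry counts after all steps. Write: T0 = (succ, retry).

1. LOAD T0 → mem=1 r[T0]=1 [LOAD]
2. CAS T0 → mem=2 r[T0]=1 [OK]
3. LOAD T2 → mem=2 r[T2]=2 [LOAD]
4. LOAD T1 → mem=2 r[T1]=2 [LOAD]
5. CAS T2 → mem=3 r[T2]=2 [OK]
6. LOAD T0 → mem=3 r[T0]=3 [LOAD]
7. CAS T1 → mem=3 r[T1]=2 [RETRY]
8. CAS T0 → mem=4 r[T0]=3 [OK]

T0 = (2, 0)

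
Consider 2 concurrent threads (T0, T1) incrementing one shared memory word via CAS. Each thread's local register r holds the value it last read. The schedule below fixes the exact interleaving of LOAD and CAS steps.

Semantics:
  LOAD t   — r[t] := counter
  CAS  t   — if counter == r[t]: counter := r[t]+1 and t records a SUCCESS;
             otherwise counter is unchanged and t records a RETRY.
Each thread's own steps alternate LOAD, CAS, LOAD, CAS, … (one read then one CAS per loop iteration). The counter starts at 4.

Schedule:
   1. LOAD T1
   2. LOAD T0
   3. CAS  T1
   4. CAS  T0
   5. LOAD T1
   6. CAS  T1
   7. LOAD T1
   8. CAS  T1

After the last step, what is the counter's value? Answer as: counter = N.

T1 LOAD — after: cnt=4, r=4 — load
T0 LOAD — after: cnt=4, r=4 — load
T1 CAS — after: cnt=5, r=4 — ok
T0 CAS — after: cnt=5, r=4 — retry
T1 LOAD — after: cnt=5, r=5 — load
T1 CAS — after: cnt=6, r=5 — ok
T1 LOAD — after: cnt=6, r=6 — load
T1 CAS — after: cnt=7, r=6 — ok

counter = 7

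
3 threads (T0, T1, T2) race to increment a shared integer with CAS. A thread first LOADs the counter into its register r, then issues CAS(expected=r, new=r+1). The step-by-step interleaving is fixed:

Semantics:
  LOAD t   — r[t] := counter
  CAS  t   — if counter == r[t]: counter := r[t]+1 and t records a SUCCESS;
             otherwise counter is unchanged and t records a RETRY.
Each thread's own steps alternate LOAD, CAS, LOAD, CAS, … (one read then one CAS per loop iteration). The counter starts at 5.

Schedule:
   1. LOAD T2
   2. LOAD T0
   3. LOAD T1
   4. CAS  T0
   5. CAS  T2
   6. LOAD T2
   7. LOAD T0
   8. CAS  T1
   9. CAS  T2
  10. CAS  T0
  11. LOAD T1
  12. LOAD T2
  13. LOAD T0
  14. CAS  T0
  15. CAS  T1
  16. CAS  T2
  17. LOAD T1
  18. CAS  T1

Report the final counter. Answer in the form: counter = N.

counter = 9

step 1: T2 LOAD ⇒ load; ctr=5 reg=5
step 2: T0 LOAD ⇒ load; ctr=5 reg=5
step 3: T1 LOAD ⇒ load; ctr=5 reg=5
step 4: T0 CAS ⇒ ok; ctr=6 reg=5
step 5: T2 CAS ⇒ retry; ctr=6 reg=5
step 6: T2 LOAD ⇒ load; ctr=6 reg=6
step 7: T0 LOAD ⇒ load; ctr=6 reg=6
step 8: T1 CAS ⇒ retry; ctr=6 reg=5
step 9: T2 CAS ⇒ ok; ctr=7 reg=6
step 10: T0 CAS ⇒ retry; ctr=7 reg=6
step 11: T1 LOAD ⇒ load; ctr=7 reg=7
step 12: T2 LOAD ⇒ load; ctr=7 reg=7
step 13: T0 LOAD ⇒ load; ctr=7 reg=7
step 14: T0 CAS ⇒ ok; ctr=8 reg=7
step 15: T1 CAS ⇒ retry; ctr=8 reg=7
step 16: T2 CAS ⇒ retry; ctr=8 reg=7
step 17: T1 LOAD ⇒ load; ctr=8 reg=8
step 18: T1 CAS ⇒ ok; ctr=9 reg=8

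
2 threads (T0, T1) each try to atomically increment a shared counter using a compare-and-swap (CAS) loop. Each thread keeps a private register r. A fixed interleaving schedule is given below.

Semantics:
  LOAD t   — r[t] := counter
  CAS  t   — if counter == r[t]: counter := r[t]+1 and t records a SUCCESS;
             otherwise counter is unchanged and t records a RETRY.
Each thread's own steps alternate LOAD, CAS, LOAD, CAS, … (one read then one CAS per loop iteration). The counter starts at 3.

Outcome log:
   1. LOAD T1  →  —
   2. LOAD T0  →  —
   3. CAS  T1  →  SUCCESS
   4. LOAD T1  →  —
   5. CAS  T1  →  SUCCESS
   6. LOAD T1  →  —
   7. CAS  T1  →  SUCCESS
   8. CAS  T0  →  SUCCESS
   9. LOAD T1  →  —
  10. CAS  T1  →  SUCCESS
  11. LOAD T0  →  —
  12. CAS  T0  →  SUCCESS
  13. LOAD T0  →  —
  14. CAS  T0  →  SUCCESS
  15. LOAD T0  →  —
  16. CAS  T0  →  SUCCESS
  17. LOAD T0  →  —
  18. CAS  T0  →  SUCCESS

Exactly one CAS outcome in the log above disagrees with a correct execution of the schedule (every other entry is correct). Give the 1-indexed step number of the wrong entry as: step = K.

step = 8

Reference trace:
[1] T1.load  rd  (counter 3, T1.r 3)
[2] T0.load  rd  (counter 3, T0.r 3)
[3] T1.cas  hit  (counter 4, T1.r 3)
[4] T1.load  rd  (counter 4, T1.r 4)
[5] T1.cas  hit  (counter 5, T1.r 4)
[6] T1.load  rd  (counter 5, T1.r 5)
[7] T1.cas  hit  (counter 6, T1.r 5)
[8] T0.cas  miss  (counter 6, T0.r 3)
[9] T1.load  rd  (counter 6, T1.r 6)
[10] T1.cas  hit  (counter 7, T1.r 6)
[11] T0.load  rd  (counter 7, T0.r 7)
[12] T0.cas  hit  (counter 8, T0.r 7)
[13] T0.load  rd  (counter 8, T0.r 8)
[14] T0.cas  hit  (counter 9, T0.r 8)
[15] T0.load  rd  (counter 9, T0.r 9)
[16] T0.cas  hit  (counter 10, T0.r 9)
[17] T0.load  rd  (counter 10, T0.r 10)
[18] T0.cas  hit  (counter 11, T0.r 10)
Flip is step 8.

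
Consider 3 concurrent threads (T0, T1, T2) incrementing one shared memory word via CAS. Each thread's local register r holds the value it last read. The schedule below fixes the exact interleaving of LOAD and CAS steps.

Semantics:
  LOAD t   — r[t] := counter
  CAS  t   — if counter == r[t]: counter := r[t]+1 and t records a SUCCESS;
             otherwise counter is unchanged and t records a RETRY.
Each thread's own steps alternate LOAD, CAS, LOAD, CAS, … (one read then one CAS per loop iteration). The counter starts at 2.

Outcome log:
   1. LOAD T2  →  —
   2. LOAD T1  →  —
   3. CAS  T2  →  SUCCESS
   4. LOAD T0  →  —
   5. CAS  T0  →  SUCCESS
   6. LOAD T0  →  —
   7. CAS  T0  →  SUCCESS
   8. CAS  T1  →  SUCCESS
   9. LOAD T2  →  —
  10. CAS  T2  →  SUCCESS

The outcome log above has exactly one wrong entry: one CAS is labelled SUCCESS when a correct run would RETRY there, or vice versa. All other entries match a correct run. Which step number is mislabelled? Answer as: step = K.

step = 8

Correct run:
#1 T2 reads 2
#2 T1 reads 2
#3 T2 CAS(2→3) writes; counter now 3
#4 T0 reads 3
#5 T0 CAS(3→4) writes; counter now 4
#6 T0 reads 4
#7 T0 CAS(4→5) writes; counter now 5
#8 T1 CAS(2→3) fails; counter now 5
#9 T2 reads 5
#10 T2 CAS(5→6) writes; counter now 6
Log disagrees first at step 8.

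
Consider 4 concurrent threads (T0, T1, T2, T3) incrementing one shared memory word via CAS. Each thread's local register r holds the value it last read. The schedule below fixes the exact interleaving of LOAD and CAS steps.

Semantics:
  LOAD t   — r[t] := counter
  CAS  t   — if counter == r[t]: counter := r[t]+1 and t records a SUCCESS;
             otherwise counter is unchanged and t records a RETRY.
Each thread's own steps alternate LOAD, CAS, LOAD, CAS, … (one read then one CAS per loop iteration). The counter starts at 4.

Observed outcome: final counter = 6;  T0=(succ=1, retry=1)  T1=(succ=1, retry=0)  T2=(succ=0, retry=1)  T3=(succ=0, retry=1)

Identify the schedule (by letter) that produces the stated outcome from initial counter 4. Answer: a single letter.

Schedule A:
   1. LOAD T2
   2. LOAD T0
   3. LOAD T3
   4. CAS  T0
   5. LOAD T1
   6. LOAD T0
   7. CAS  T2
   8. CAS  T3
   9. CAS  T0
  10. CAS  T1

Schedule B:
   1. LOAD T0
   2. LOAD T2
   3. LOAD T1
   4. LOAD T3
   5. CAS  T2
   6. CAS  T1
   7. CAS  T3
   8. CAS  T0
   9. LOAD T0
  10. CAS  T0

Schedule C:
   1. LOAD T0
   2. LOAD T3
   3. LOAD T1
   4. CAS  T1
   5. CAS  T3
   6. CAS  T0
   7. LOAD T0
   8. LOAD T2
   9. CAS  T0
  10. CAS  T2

Run C:
[1] T0.load  rd  (counter 4, T0.r 4)
[2] T3.load  rd  (counter 4, T3.r 4)
[3] T1.load  rd  (counter 4, T1.r 4)
[4] T1.cas  hit  (counter 5, T1.r 4)
[5] T3.cas  miss  (counter 5, T3.r 4)
[6] T0.cas  miss  (counter 5, T0.r 4)
[7] T0.load  rd  (counter 5, T0.r 5)
[8] T2.load  rd  (counter 5, T2.r 5)
[9] T0.cas  hit  (counter 6, T0.r 5)
[10] T2.cas  miss  (counter 6, T2.r 5)

C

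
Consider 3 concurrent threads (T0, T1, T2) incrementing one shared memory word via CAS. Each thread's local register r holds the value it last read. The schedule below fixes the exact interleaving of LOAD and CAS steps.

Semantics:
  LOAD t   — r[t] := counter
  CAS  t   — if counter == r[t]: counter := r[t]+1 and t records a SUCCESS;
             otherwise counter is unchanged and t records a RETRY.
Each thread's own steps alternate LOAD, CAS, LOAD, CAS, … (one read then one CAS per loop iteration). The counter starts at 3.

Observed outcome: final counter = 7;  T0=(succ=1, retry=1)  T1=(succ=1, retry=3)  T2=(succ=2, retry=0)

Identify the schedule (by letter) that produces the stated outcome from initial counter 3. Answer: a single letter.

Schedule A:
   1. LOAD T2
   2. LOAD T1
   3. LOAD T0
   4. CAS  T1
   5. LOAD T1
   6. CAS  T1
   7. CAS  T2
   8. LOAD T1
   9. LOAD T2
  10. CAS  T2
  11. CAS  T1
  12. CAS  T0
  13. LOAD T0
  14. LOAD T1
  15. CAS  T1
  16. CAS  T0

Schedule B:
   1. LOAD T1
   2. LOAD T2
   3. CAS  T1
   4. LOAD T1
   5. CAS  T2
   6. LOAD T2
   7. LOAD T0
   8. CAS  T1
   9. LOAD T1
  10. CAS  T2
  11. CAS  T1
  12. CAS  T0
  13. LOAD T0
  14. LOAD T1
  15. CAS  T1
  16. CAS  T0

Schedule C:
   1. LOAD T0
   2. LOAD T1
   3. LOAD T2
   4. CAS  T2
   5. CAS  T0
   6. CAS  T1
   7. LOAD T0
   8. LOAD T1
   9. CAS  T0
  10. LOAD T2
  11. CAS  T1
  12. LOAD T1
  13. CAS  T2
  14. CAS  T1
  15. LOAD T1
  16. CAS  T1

C

Simulating candidate C:
   1) LOAD T0:  M=3  r_T0=3
   2) LOAD T1:  M=3  r_T1=3
   3) LOAD T2:  M=3  r_T2=3
   4) CAS  T2:  M=4  r_T2=3 ✓
   5) CAS  T0:  M=4  r_T0=3 ✗
   6) CAS  T1:  M=4  r_T1=3 ✗
   7) LOAD T0:  M=4  r_T0=4
   8) LOAD T1:  M=4  r_T1=4
   9) CAS  T0:  M=5  r_T0=4 ✓
  10) LOAD T2:  M=5  r_T2=5
  11) CAS  T1:  M=5  r_T1=4 ✗
  12) LOAD T1:  M=5  r_T1=5
  13) CAS  T2:  M=6  r_T2=5 ✓
  14) CAS  T1:  M=6  r_T1=5 ✗
  15) LOAD T1:  M=6  r_T1=6
  16) CAS  T1:  M=7  r_T1=6 ✓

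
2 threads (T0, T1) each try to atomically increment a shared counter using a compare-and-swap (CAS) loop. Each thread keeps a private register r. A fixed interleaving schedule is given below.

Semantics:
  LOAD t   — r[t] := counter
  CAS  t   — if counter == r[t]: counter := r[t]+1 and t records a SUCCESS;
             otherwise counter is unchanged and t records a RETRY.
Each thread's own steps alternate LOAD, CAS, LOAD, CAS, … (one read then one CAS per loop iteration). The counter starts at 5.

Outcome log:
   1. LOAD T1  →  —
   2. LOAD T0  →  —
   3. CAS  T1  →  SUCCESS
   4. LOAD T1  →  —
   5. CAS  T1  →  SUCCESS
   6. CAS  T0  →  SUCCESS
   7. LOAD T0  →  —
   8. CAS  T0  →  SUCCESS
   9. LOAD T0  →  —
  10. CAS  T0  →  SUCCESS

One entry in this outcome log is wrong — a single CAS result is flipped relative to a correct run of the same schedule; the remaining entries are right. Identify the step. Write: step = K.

Reference trace:
1. LOAD T1 → mem=5 r[T1]=5 [LOAD]
2. LOAD T0 → mem=5 r[T0]=5 [LOAD]
3. CAS T1 → mem=6 r[T1]=5 [OK]
4. LOAD T1 → mem=6 r[T1]=6 [LOAD]
5. CAS T1 → mem=7 r[T1]=6 [OK]
6. CAS T0 → mem=7 r[T0]=5 [RETRY]
7. LOAD T0 → mem=7 r[T0]=7 [LOAD]
8. CAS T0 → mem=8 r[T0]=7 [OK]
9. LOAD T0 → mem=8 r[T0]=8 [LOAD]
10. CAS T0 → mem=9 r[T0]=8 [OK]
Log disagrees first at step 6.

step = 6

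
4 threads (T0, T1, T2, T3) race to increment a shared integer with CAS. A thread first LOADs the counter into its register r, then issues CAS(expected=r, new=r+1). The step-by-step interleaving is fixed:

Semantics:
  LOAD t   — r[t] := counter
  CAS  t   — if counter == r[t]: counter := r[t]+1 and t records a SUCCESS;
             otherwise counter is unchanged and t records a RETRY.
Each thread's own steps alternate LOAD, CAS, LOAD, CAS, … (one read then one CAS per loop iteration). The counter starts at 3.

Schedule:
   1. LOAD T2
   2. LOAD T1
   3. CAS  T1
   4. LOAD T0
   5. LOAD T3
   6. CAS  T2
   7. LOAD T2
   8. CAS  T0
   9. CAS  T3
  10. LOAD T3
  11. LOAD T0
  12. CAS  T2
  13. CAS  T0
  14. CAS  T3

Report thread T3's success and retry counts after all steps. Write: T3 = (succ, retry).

step 1: T2 LOAD ⇒ load; ctr=3 reg=3
step 2: T1 LOAD ⇒ load; ctr=3 reg=3
step 3: T1 CAS ⇒ ok; ctr=4 reg=3
step 4: T0 LOAD ⇒ load; ctr=4 reg=4
step 5: T3 LOAD ⇒ load; ctr=4 reg=4
step 6: T2 CAS ⇒ retry; ctr=4 reg=3
step 7: T2 LOAD ⇒ load; ctr=4 reg=4
step 8: T0 CAS ⇒ ok; ctr=5 reg=4
step 9: T3 CAS ⇒ retry; ctr=5 reg=4
step 10: T3 LOAD ⇒ load; ctr=5 reg=5
step 11: T0 LOAD ⇒ load; ctr=5 reg=5
step 12: T2 CAS ⇒ retry; ctr=5 reg=4
step 13: T0 CAS ⇒ ok; ctr=6 reg=5
step 14: T3 CAS ⇒ retry; ctr=6 reg=5

T3 = (0, 2)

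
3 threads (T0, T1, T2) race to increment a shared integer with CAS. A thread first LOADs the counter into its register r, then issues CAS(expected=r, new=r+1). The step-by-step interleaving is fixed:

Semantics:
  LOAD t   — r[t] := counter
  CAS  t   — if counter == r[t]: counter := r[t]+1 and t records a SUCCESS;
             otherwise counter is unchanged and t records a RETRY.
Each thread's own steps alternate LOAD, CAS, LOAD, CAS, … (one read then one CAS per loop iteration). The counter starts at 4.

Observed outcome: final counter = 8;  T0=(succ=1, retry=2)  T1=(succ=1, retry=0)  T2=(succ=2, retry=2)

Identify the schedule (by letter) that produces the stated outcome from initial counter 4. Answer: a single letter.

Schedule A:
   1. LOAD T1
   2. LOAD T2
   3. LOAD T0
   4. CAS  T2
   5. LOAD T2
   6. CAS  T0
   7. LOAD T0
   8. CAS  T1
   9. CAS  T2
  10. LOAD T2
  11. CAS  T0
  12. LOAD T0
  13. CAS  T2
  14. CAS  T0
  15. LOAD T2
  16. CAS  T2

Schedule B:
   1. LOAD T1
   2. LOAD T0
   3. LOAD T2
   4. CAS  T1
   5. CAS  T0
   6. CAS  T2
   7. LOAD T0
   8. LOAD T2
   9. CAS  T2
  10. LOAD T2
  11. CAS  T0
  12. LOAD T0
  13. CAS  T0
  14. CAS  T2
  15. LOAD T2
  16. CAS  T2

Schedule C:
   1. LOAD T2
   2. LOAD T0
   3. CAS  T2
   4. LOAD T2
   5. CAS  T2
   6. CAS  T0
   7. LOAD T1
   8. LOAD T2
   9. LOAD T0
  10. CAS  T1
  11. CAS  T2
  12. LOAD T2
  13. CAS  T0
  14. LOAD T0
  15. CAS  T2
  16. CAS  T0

Tracing schedule B:
[1] T1.load  rd  (counter 4, T1.r 4)
[2] T0.load  rd  (counter 4, T0.r 4)
[3] T2.load  rd  (counter 4, T2.r 4)
[4] T1.cas  hit  (counter 5, T1.r 4)
[5] T0.cas  miss  (counter 5, T0.r 4)
[6] T2.cas  miss  (counter 5, T2.r 4)
[7] T0.load  rd  (counter 5, T0.r 5)
[8] T2.load  rd  (counter 5, T2.r 5)
[9] T2.cas  hit  (counter 6, T2.r 5)
[10] T2.load  rd  (counter 6, T2.r 6)
[11] T0.cas  miss  (counter 6, T0.r 5)
[12] T0.load  rd  (counter 6, T0.r 6)
[13] T0.cas  hit  (counter 7, T0.r 6)
[14] T2.cas  miss  (counter 7, T2.r 6)
[15] T2.load  rd  (counter 7, T2.r 7)
[16] T2.cas  hit  (counter 8, T2.r 7)

B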